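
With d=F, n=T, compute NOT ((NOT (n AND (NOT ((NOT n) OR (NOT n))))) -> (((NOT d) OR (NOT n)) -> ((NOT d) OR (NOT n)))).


Substitute d=F, n=T:
… (earlier sub-steps elided)
NOT (n AND (NOT ((NOT n) OR (NOT n)))) = F
NOT d = T
NOT n = F
(NOT d) OR (NOT n) = T OR F = T
NOT d = T
NOT n = F
(NOT d) OR (NOT n) = T OR F = T
((NOT d) OR (NOT n)) -> ((NOT d) OR (NOT n)) = T -> T = T
(NOT (n AND (NOT ((NOT n) OR (NOT n))))) -> (((NOT d) OR (NOT n)) -> ((NOT d) OR (NOT n))) = F -> T = T
NOT ((NOT (n AND (NOT ((NOT n) OR (NOT n))))) -> (((NOT d) OR (NOT n)) -> ((NOT d) OR (NOT n)))) = F

F


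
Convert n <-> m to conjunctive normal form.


Step 1: Rewrite n ↔ m as (n → m) ∧ (m → n).
Step 2: Rewrite each implication as a disjunction.

((NOT n) OR m) AND ((NOT m) OR n)


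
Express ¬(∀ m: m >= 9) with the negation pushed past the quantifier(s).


¬(∀ x: φ) = ∃ x: ¬φ, and ¬(∃ x: φ) = ∀ x: ¬φ.
Apply to the universal statement.

∃ m: ¬(m >= 9)


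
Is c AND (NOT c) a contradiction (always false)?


Truth table over {c}:
c | φ
-----
F | F
T | F
Every row is false.

Yes, it is a contradiction.


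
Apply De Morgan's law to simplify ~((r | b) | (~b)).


De Morgan: the negation of a disjunction is the conjunction of the negations.
Distribute ~ across |, flipping it to &, and negate each literal.

((~r) & (~b)) & b


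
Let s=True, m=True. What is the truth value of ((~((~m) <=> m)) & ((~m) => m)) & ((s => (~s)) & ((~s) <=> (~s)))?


Substitute s=True, m=True:
… (earlier sub-steps elided)
~m = False
(~m) => m = False => True = True
(~((~m) <=> m)) & ((~m) => m) = True & True = True
~s = False
s => (~s) = True => False = False
~s = False
~s = False
(~s) <=> (~s) = False <=> False = True
(s => (~s)) & ((~s) <=> (~s)) = False & True = False
((~((~m) <=> m)) & ((~m) => m)) & ((s => (~s)) & ((~s) <=> (~s))) = True & False = False

False


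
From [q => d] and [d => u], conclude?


Hypothetical syllogism: from (P → Q) and (Q → R), infer (P → R).
Chain the two implications through the shared middle term 'd'.

q => u


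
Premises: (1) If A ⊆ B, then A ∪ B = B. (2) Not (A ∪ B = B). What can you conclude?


Modus tollens: from (P → Q) and ¬Q, infer ¬P.
Q = 'A ∪ B = B' is denied; since P → Q, P must also fail.

Not (A ⊆ B).


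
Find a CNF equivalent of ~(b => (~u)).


Step 1: Rewrite b → (¬u) as ¬b ∨ (¬u).
Step 2: Negate: ¬(¬b ∨ (¬u)) = b ∧ ¬(¬u) (De Morgan + double negation).
Step 3: Eliminate any double negations (¬¬X = X).

b & u


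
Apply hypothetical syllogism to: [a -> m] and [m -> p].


Hypothetical syllogism: from (P → Q) and (Q → R), infer (P → R).
Chain the two implications through the shared middle term 'm'.

a -> p


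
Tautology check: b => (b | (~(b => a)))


Build the truth table over {a, b}:
a | b | φ
---------
False | False | True
True | False | True
False | True | True
True | True | True
Every row evaluates to true.

Yes, it is a tautology.


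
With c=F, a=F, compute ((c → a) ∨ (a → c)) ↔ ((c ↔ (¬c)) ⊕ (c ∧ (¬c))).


Substitute c=F, a=F:
c → a = F → F = T
a → c = F → F = T
(c → a) ∨ (a → c) = T ∨ T = T
¬c = T
c ↔ (¬c) = F ↔ T = F
¬c = T
c ∧ (¬c) = F ∧ T = F
(c ↔ (¬c)) ⊕ (c ∧ (¬c)) = F ⊕ F = F
((c → a) ∨ (a → c)) ↔ ((c ↔ (¬c)) ⊕ (c ∧ (¬c))) = T ↔ F = F

F


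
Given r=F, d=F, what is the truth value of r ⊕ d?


Exclusive or is true when exactly one operand is true.
Substitute: r=F, d=F.
F ⊕ F evaluates to F.

F


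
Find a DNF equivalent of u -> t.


Step 1: Rewrite u → t as ¬u ∨ t.

(NOT u) OR t


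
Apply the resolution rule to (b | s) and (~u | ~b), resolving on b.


The clauses contain complementary literals b and ~b.
Resolution eliminates this pair and disjoins the remaining literals (merging duplicates).

(s | ~u)


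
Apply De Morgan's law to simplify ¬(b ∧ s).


De Morgan: the negation of a conjunction is the disjunction of the negations.
Distribute ¬ across ∧, flipping it to ∨, and negate each literal.

(¬b) ∨ (¬s)


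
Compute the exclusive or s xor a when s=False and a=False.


Exclusive or is true when exactly one operand is true.
Substitute: s=False, a=False.
False xor False evaluates to False.

False


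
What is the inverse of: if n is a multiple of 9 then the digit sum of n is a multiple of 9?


The inverse of (P → Q) is (¬P → ¬Q). It is equivalent to the converse, not to the original.
Here P = 'n is a multiple of 9' and Q = 'the digit sum of n is a multiple of 9'.

If not (n is a multiple of 9), then not (the digit sum of n is a multiple of 9).


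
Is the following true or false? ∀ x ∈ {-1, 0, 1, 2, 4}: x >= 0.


Evaluate the predicate on each element: -1:F, 0:T, 1:T, 2:T, 4:T.
Counterexample x = -1 fails the predicate.

F


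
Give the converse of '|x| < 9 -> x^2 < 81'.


The converse of (P → Q) is (Q → P). It is not in general equivalent to the original.
Here P = '|x| < 9' and Q = 'x^2 < 81'.

If x^2 < 81, then |x| < 9.


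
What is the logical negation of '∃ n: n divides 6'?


¬(∀ x: φ) = ∃ x: ¬φ, and ¬(∃ x: φ) = ∀ x: ¬φ.
Apply to the existential statement.

∀ n: ¬(n divides 6)


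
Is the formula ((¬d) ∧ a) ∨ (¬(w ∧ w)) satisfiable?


Search for a satisfying assignment over {a, d, w}.
Try a=F, d=F, w=F: the formula evaluates to T.
A satisfying assignment exists.

Satisfiable.


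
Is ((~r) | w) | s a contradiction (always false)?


Truth table over {r, s, w}:
r | s | w | φ
-------------
False | False | False | True
True | False | False | False
False | True | False | True
True | True | False | True
False | False | True | True
True | False | True | True
False | True | True | True
True | True | True | True
Satisfying assignment at row 1: r=False, s=False, w=False gives True.

No, it is not a contradiction.


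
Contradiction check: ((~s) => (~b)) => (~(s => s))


Truth table over {b, s}:
b | s | φ
---------
False | False | False
True | False | True
False | True | False
True | True | False
Satisfying assignment at row 2: b=True, s=False gives True.

No, it is not a contradiction.


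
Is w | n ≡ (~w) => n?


Compare truth tables:
n | w | φ | ψ
-------------
False | False | False | False
True | False | True | True
False | True | True | True
True | True | True | True
The columns φ and ψ agree on every row.

Yes, they are logically equivalent.


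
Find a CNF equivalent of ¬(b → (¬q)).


Step 1: Rewrite b → (¬q) as ¬b ∨ (¬q).
Step 2: Negate: ¬(¬b ∨ (¬q)) = b ∧ ¬(¬q) (De Morgan + double negation).
Step 3: Eliminate any double negations (¬¬X = X).

b ∧ q


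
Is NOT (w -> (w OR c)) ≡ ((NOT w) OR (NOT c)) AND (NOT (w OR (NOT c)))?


Compare truth tables:
c | w | φ | ψ
-------------
F | F | F | F
T | F | F | T
F | T | F | F
T | T | F | F
They differ at row 2 (c=T, w=F): φ=F but ψ=T.

No, they are not logically equivalent.


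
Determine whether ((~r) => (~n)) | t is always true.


Build the truth table over {n, r, t}:
n | r | t | φ
-------------
False | False | False | True
True | False | False | False
False | True | False | True
True | True | False | True
False | False | True | True
True | False | True | True
False | True | True | True
True | True | True | True
Counterexample at row 2: with n=True, r=False, t=False, the formula is False.

No, it is not a tautology.


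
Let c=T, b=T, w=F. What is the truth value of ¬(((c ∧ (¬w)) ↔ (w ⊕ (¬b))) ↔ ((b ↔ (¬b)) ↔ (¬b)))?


Substitute c=T, b=T, w=F:
… (earlier sub-steps elided)
c ∧ (¬w) = T ∧ T = T
¬b = F
w ⊕ (¬b) = F ⊕ F = F
(c ∧ (¬w)) ↔ (w ⊕ (¬b)) = T ↔ F = F
¬b = F
b ↔ (¬b) = T ↔ F = F
¬b = F
(b ↔ (¬b)) ↔ (¬b) = F ↔ F = T
((c ∧ (¬w)) ↔ (w ⊕ (¬b))) ↔ ((b ↔ (¬b)) ↔ (¬b)) = F ↔ T = F
¬(((c ∧ (¬w)) ↔ (w ⊕ (¬b))) ↔ ((b ↔ (¬b)) ↔ (¬b))) = T

T


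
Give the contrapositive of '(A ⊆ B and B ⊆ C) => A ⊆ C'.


The contrapositive of (P → Q) is (¬Q → ¬P); it is logically equivalent to the original.
Here P = '(A ⊆ B and B ⊆ C)' and Q = 'A ⊆ C'.

If not (A ⊆ C), then not ((A ⊆ B and B ⊆ C)).


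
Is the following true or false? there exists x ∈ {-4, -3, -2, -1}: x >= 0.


Evaluate the predicate on each element: -4:F, -3:F, -2:F, -1:F.
No element satisfies the predicate.

F


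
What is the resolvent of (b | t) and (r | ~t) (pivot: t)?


The clauses contain complementary literals t and ~t.
Resolution eliminates this pair and disjoins the remaining literals (merging duplicates).

(b | r)


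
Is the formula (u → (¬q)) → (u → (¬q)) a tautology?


Build the truth table over {q, u}:
q | u | φ
---------
F | F | T
T | F | T
F | T | T
T | T | T
Every row evaluates to true.

Yes, it is a tautology.


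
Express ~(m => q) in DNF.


Step 1: Rewrite implication then negate: ¬(¬m ∨ q) = m ∧ ¬q.

m & (~q)


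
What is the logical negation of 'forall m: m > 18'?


¬(forall x: φ) = exists x: ¬φ, and ¬(exists x: φ) = forall x: ¬φ.
Apply to the universal statement.

exists m: ~(m > 18)


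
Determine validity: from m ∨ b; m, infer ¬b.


This is affirming a disjunct (fallacy). There exist truth assignments where the premises are all true but the conclusion is false.

Invalid.


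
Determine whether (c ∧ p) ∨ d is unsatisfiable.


Truth table over {c, d, p}:
c | d | p | φ
-------------
F | F | F | F
T | F | F | F
F | T | F | T
T | T | F | T
F | F | T | F
T | F | T | T
F | T | T | T
T | T | T | T
Satisfying assignment at row 3: c=F, d=T, p=F gives T.

No, it is not a contradiction.


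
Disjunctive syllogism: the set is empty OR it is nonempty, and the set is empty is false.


Disjunctive syllogism: from (P ∨ Q) and ¬P, infer Q.
One disjunct, 'the set is empty', is ruled out; the other must hold.

it is nonempty


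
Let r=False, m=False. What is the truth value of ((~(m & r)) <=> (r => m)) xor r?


Substitute r=False, m=False:
m & r = False & False = False
~(m & r) = True
r => m = False => False = True
(~(m & r)) <=> (r => m) = True <=> True = True
((~(m & r)) <=> (r => m)) xor r = True xor False = True

True


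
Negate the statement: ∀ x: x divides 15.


¬(∀ x: φ) = ∃ x: ¬φ, and ¬(∃ x: φ) = ∀ x: ¬φ.
Apply to the universal statement.

∃ x: ¬(x divides 15)


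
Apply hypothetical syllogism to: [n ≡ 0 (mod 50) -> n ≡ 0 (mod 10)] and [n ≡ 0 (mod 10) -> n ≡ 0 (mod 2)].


Hypothetical syllogism: from (P → Q) and (Q → R), infer (P → R).
Chain the two implications through the shared middle term 'n ≡ 0 (mod 10)'.

n ≡ 0 (mod 50) -> n ≡ 0 (mod 2)


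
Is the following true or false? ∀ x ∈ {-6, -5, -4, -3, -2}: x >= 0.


Evaluate the predicate on each element: -6:F, -5:F, -4:F, -3:F, -2:F.
Counterexample x = -6 fails the predicate.

F


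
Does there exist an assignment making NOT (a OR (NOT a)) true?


Check all 2 assignments over {a}:
a | φ
-----
F | F
T | F
No assignment makes the formula true.

Unsatisfiable.


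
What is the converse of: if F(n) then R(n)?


The converse of (P → Q) is (Q → P). It is not in general equivalent to the original.
Here P = 'F(n)' and Q = 'R(n)'.

If R(n), then F(n).


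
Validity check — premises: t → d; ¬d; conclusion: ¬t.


This matches the form of modus tollens: the conclusion follows in every model of the premises.

Valid.


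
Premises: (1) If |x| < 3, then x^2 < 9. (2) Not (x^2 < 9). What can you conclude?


Modus tollens: from (P → Q) and ¬Q, infer ¬P.
Q = 'x^2 < 9' is denied; since P → Q, P must also fail.

Not (|x| < 3).


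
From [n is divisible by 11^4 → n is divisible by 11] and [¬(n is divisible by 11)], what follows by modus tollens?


Modus tollens: from (P → Q) and ¬Q, infer ¬P.
Q = 'n is divisible by 11' is denied; since P → Q, P must also fail.

Not (n is divisible by 11^4).


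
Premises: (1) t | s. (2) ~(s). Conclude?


Disjunctive syllogism: from (P ∨ Q) and ¬P, infer Q.
One disjunct, 's', is ruled out; the other must hold.

t


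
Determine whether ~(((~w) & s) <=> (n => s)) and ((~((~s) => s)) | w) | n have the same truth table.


Compare truth tables:
n | s | w | φ | ψ
-----------------
False | False | False | True | True
True | False | False | False | True
False | True | False | False | False
True | True | False | False | True
False | False | True | True | True
True | False | True | False | True
False | True | True | True | True
True | True | True | True | True
They differ at row 2 (n=True, s=False, w=False): φ=False but ψ=True.

No, they are not logically equivalent.


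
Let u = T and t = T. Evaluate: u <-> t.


Biconditional is true when both operands have the same truth value.
Substitute: u=T, t=T.
T <-> T evaluates to T.

T


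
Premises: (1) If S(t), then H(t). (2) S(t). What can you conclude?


Modus ponens: from (P → Q) and P, infer Q.
P = 'S(t)' is asserted, and P → Q holds, so Q follows.

H(t).


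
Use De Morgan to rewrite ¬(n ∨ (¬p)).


De Morgan: the negation of a disjunction is the conjunction of the negations.
Distribute ¬ across ∨, flipping it to ∧, and negate each literal.

(¬n) ∧ p


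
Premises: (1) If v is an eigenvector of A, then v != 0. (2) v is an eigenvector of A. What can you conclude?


Modus ponens: from (P → Q) and P, infer Q.
P = 'v is an eigenvector of A' is asserted, and P → Q holds, so Q follows.

v != 0.


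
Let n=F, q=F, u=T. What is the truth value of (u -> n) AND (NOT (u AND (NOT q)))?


Substitute n=F, q=F, u=T:
u -> n = T -> F = F
NOT q = T
u AND (NOT q) = T AND T = T
NOT (u AND (NOT q)) = F
(u -> n) AND (NOT (u AND (NOT q))) = F AND F = F

F


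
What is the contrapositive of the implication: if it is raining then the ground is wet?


The contrapositive of (P → Q) is (¬Q → ¬P); it is logically equivalent to the original.
Here P = 'it is raining' and Q = 'the ground is wet'.

If not (the ground is wet), then not (it is raining).


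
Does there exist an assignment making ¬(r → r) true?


Check all 2 assignments over {r}:
r | φ
-----
F | F
T | F
No assignment makes the formula true.

Unsatisfiable.


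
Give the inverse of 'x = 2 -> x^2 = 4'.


The inverse of (P → Q) is (¬P → ¬Q). It is equivalent to the converse, not to the original.
Here P = 'x = 2' and Q = 'x^2 = 4'.

If not (x = 2), then not (x^2 = 4).


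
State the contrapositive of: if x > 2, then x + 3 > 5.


The contrapositive of (P → Q) is (¬Q → ¬P); it is logically equivalent to the original.
Here P = 'x > 2' and Q = 'x + 3 > 5'.

If not (x + 3 > 5), then not (x > 2).


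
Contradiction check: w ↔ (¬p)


Truth table over {p, w}:
p | w | φ
---------
F | F | F
T | F | T
F | T | T
T | T | F
Satisfying assignment at row 2: p=T, w=F gives T.

No, it is not a contradiction.


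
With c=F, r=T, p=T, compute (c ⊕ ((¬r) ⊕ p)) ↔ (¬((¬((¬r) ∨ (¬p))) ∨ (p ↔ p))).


Substitute c=F, r=T, p=T:
… (earlier sub-steps elided)
(¬r) ⊕ p = F ⊕ T = T
c ⊕ ((¬r) ⊕ p) = F ⊕ T = T
¬r = F
¬p = F
(¬r) ∨ (¬p) = F ∨ F = F
¬((¬r) ∨ (¬p)) = T
p ↔ p = T ↔ T = T
(¬((¬r) ∨ (¬p))) ∨ (p ↔ p) = T ∨ T = T
¬((¬((¬r) ∨ (¬p))) ∨ (p ↔ p)) = F
(c ⊕ ((¬r) ⊕ p)) ↔ (¬((¬((¬r) ∨ (¬p))) ∨ (p ↔ p))) = T ↔ F = F

F


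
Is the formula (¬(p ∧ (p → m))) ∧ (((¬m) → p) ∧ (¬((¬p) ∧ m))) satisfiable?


Search for a satisfying assignment over {m, p}.
Try m=F, p=T: the formula evaluates to T.
A satisfying assignment exists.

Satisfiable.


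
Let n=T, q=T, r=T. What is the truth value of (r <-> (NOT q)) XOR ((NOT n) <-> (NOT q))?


Substitute n=T, q=T, r=T:
NOT q = F
r <-> (NOT q) = T <-> F = F
NOT n = F
NOT q = F
(NOT n) <-> (NOT q) = F <-> F = T
(r <-> (NOT q)) XOR ((NOT n) <-> (NOT q)) = F XOR T = T

T


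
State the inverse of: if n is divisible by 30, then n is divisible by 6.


The inverse of (P → Q) is (¬P → ¬Q). It is equivalent to the converse, not to the original.
Here P = 'n is divisible by 30' and Q = 'n is divisible by 6'.

If not (n is divisible by 30), then not (n is divisible by 6).


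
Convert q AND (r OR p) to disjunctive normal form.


Step 1: Distribute ∧ over ∨: q ∧ (r ∨ p) = (q ∧ r) ∨ (q ∧ p).

(q AND r) OR (q AND p)


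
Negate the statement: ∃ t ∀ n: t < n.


Negation flips each quantifier (∀↔∃) and negates the inner predicate.
¬(∃ t ∀ n: φ) = ∀ t ∃ n: ¬φ.

∀ t ∃ n: ¬(t < n)


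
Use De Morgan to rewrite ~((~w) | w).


De Morgan: the negation of a disjunction is the conjunction of the negations.
Distribute ~ across |, flipping it to &, and negate each literal.

w & (~w)


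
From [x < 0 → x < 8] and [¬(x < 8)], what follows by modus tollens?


Modus tollens: from (P → Q) and ¬Q, infer ¬P.
Q = 'x < 8' is denied; since P → Q, P must also fail.

Not (x < 0).


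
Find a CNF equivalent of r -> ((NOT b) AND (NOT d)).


Step 1: Rewrite r → ((¬b) ∧ (¬d)) as ¬r ∨ ((¬b) ∧ (¬d)).
Step 2: Distribute ∨ over ∧.

((NOT r) OR (NOT b)) AND ((NOT r) OR (NOT d))


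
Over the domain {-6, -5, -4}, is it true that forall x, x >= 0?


Evaluate the predicate on each element: -6:False, -5:False, -4:False.
Counterexample x = -6 fails the predicate.

False


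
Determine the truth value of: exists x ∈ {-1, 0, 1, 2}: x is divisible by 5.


Evaluate the predicate on each element: -1:False, 0:True, 1:False, 2:False.
Witness x = 0 satisfies the predicate.

True


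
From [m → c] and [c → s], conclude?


Hypothetical syllogism: from (P → Q) and (Q → R), infer (P → R).
Chain the two implications through the shared middle term 'c'.

m → s


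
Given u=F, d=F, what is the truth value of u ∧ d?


Conjunction is true only when both operands are true.
Substitute: u=F, d=F.
F ∧ F evaluates to F.

F


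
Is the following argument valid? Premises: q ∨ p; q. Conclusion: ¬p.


This is affirming a disjunct (fallacy). There exist truth assignments where the premises are all true but the conclusion is false.

Invalid.


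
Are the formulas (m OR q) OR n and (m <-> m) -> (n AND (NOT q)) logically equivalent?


Compare truth tables:
m | n | q | φ | ψ
-----------------
F | F | F | F | F
T | F | F | T | F
F | T | F | T | T
T | T | F | T | T
F | F | T | T | F
T | F | T | T | F
F | T | T | T | F
T | T | T | T | F
They differ at row 2 (m=T, n=F, q=F): φ=T but ψ=F.

No, they are not logically equivalent.


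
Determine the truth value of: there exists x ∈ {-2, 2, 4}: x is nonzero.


Evaluate the predicate on each element: -2:T, 2:T, 4:T.
Witness x = -2 satisfies the predicate.

T


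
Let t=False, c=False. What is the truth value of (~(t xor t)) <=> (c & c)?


Substitute t=False, c=False:
t xor t = False xor False = False
~(t xor t) = True
c & c = False & False = False
(~(t xor t)) <=> (c & c) = True <=> False = False

False


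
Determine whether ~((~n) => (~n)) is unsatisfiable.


Truth table over {n}:
n | φ
-----
False | False
True | False
Every row is false.

Yes, it is a contradiction.


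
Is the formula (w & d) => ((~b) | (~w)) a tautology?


Build the truth table over {b, d, w}:
b | d | w | φ
-------------
False | False | False | True
True | False | False | True
False | True | False | True
True | True | False | True
False | False | True | True
True | False | True | True
False | True | True | True
True | True | True | False
Counterexample at row 8: with b=True, d=True, w=True, the formula is False.

No, it is not a tautology.


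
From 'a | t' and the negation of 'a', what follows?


Disjunctive syllogism: from (P ∨ Q) and ¬P, infer Q.
One disjunct, 'a', is ruled out; the other must hold.

t


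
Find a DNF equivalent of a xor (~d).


Step 1: a ⊕ (¬d) is true exactly when they disagree: (a ∧ ¬(¬d)) ∨ (¬a ∧ (¬d)).
Step 2: Eliminate any double negations (¬¬X = X).

(a & d) | ((~a) & (~d))


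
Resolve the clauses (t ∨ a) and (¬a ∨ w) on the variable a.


The clauses contain complementary literals a and ¬a.
Resolution eliminates this pair and disjoins the remaining literals (merging duplicates).

(t ∨ w)


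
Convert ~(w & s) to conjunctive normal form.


Step 1: Apply De Morgan: ¬(w ∧ s) = ¬w ∨ ¬s.

(~w) | (~s)


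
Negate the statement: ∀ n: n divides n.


¬(∀ x: φ) = ∃ x: ¬φ, and ¬(∃ x: φ) = ∀ x: ¬φ.
Apply to the universal statement.

∃ n: ¬(n divides n)


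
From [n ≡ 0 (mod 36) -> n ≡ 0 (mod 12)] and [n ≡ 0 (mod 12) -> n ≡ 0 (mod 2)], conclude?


Hypothetical syllogism: from (P → Q) and (Q → R), infer (P → R).
Chain the two implications through the shared middle term 'n ≡ 0 (mod 12)'.

n ≡ 0 (mod 36) -> n ≡ 0 (mod 2)


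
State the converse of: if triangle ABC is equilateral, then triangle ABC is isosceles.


The converse of (P → Q) is (Q → P). It is not in general equivalent to the original.
Here P = 'triangle ABC is equilateral' and Q = 'triangle ABC is isosceles'.

If triangle ABC is isosceles, then triangle ABC is equilateral.


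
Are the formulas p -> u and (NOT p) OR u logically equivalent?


Compare truth tables:
p | u | φ | ψ
-------------
F | F | T | T
T | F | F | F
F | T | T | T
T | T | T | T
The columns φ and ψ agree on every row.

Yes, they are logically equivalent.


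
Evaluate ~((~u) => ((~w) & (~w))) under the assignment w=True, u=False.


Substitute w=True, u=False:
~u = True
~w = False
~w = False
(~w) & (~w) = False & False = False
(~u) => ((~w) & (~w)) = True => False = False
~((~u) => ((~w) & (~w))) = True

True


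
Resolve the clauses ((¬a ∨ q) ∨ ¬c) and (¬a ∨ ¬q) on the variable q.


The clauses contain complementary literals q and ¬q.
Resolution eliminates this pair and disjoins the remaining literals (merging duplicates).

(¬c ∨ ¬a)


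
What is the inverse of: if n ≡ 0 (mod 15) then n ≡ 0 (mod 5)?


The inverse of (P → Q) is (¬P → ¬Q). It is equivalent to the converse, not to the original.
Here P = 'n ≡ 0 (mod 15)' and Q = 'n ≡ 0 (mod 5)'.

If not (n ≡ 0 (mod 15)), then not (n ≡ 0 (mod 5)).


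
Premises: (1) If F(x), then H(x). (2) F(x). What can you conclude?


Modus ponens: from (P → Q) and P, infer Q.
P = 'F(x)' is asserted, and P → Q holds, so Q follows.

H(x).


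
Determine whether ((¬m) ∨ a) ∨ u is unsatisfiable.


Truth table over {a, m, u}:
a | m | u | φ
-------------
F | F | F | T
T | F | F | T
F | T | F | F
T | T | F | T
F | F | T | T
T | F | T | T
F | T | T | T
T | T | T | T
Satisfying assignment at row 1: a=F, m=F, u=F gives T.

No, it is not a contradiction.


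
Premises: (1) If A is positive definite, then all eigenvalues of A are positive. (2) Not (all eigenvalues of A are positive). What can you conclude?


Modus tollens: from (P → Q) and ¬Q, infer ¬P.
Q = 'all eigenvalues of A are positive' is denied; since P → Q, P must also fail.

Not (A is positive definite).


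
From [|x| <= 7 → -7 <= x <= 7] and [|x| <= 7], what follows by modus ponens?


Modus ponens: from (P → Q) and P, infer Q.
P = '|x| <= 7' is asserted, and P → Q holds, so Q follows.

-7 <= x <= 7.


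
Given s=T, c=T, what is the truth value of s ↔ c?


Biconditional is true when both operands have the same truth value.
Substitute: s=T, c=T.
T ↔ T evaluates to T.

T


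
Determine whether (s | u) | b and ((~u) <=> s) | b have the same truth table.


Compare truth tables:
b | s | u | φ | ψ
-----------------
False | False | False | False | False
True | False | False | True | True
False | True | False | True | True
True | True | False | True | True
False | False | True | True | True
True | False | True | True | True
False | True | True | True | False
True | True | True | True | True
They differ at row 7 (b=False, s=True, u=True): φ=True but ψ=False.

No, they are not logically equivalent.


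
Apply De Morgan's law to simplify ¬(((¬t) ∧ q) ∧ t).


De Morgan: the negation of a conjunction is the disjunction of the negations.
Distribute ¬ across ∧, flipping it to ∨, and negate each literal.

(t ∨ (¬q)) ∨ (¬t)


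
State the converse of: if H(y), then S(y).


The converse of (P → Q) is (Q → P). It is not in general equivalent to the original.
Here P = 'H(y)' and Q = 'S(y)'.

If S(y), then H(y).


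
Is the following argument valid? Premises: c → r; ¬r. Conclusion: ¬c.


This matches the form of modus tollens: the conclusion follows in every model of the premises.

Valid.


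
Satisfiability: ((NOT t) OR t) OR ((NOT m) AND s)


Search for a satisfying assignment over {m, s, t}.
Try m=F, s=F, t=F: the formula evaluates to T.
A satisfying assignment exists.

Satisfiable.


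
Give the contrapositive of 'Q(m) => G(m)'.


The contrapositive of (P → Q) is (¬Q → ¬P); it is logically equivalent to the original.
Here P = 'Q(m)' and Q = 'G(m)'.

If not (G(m)), then not (Q(m)).


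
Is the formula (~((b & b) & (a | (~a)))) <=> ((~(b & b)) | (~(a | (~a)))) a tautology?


Build the truth table over {a, b}:
a | b | φ
---------
False | False | True
True | False | True
False | True | True
True | True | True
Every row evaluates to true.

Yes, it is a tautology.


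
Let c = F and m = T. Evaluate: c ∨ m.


Disjunction is false only when both operands are false.
Substitute: c=F, m=T.
F ∨ T evaluates to T.

T


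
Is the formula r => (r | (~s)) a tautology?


Build the truth table over {r, s}:
r | s | φ
---------
False | False | True
True | False | True
False | True | True
True | True | True
Every row evaluates to true.

Yes, it is a tautology.


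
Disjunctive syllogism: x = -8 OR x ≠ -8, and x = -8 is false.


Disjunctive syllogism: from (P ∨ Q) and ¬P, infer Q.
One disjunct, 'x = -8', is ruled out; the other must hold.

x ≠ -8


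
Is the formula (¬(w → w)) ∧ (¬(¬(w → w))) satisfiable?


Check all 2 assignments over {w}:
w | φ
-----
F | F
T | F
No assignment makes the formula true.

Unsatisfiable.


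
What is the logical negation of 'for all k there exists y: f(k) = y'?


Negation flips each quantifier (∀↔∃) and negates the inner predicate.
¬(for all k there exists y: φ) = there exists k for all y: ¬φ.

there exists k for all y: NOT(f(k) = y)


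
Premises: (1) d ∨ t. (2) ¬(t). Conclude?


Disjunctive syllogism: from (P ∨ Q) and ¬P, infer Q.
One disjunct, 't', is ruled out; the other must hold.

d


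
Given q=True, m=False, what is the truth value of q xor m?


Exclusive or is true when exactly one operand is true.
Substitute: q=True, m=False.
True xor False evaluates to True.

True


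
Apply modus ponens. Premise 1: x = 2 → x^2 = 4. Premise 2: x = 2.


Modus ponens: from (P → Q) and P, infer Q.
P = 'x = 2' is asserted, and P → Q holds, so Q follows.

x^2 = 4.


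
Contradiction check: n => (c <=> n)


Truth table over {c, n}:
c | n | φ
---------
False | False | True
True | False | True
False | True | False
True | True | True
Satisfying assignment at row 1: c=False, n=False gives True.

No, it is not a contradiction.


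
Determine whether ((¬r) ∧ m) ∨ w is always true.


Build the truth table over {m, r, w}:
m | r | w | φ
-------------
F | F | F | F
T | F | F | T
F | T | F | F
T | T | F | F
F | F | T | T
T | F | T | T
F | T | T | T
T | T | T | T
Counterexample at row 1: with m=F, r=F, w=F, the formula is F.

No, it is not a tautology.


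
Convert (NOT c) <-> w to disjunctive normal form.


Step 1: (¬c) ↔ w is true exactly when both agree: ((¬c) ∧ w) ∨ (¬(¬c) ∧ ¬w).
Step 2: Eliminate any double negations (¬¬X = X).

((NOT c) AND w) OR (c AND (NOT w))


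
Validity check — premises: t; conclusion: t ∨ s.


This matches the form of disjunction introduction: the conclusion follows in every model of the premises.

Valid.


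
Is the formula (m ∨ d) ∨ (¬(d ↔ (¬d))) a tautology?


Build the truth table over {d, m}:
d | m | φ
---------
F | F | T
T | F | T
F | T | T
T | T | T
Every row evaluates to true.

Yes, it is a tautology.


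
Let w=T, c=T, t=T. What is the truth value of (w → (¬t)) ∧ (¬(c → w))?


Substitute w=T, c=T, t=T:
¬t = F
w → (¬t) = T → F = F
c → w = T → T = T
¬(c → w) = F
(w → (¬t)) ∧ (¬(c → w)) = F ∧ F = F

F


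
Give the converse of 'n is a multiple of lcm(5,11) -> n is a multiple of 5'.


The converse of (P → Q) is (Q → P). It is not in general equivalent to the original.
Here P = 'n is a multiple of lcm(5,11)' and Q = 'n is a multiple of 5'.

If n is a multiple of 5, then n is a multiple of lcm(5,11).


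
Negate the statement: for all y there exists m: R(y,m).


Negation flips each quantifier (∀↔∃) and negates the inner predicate.
¬(for all y there exists m: φ) = there exists y for all m: ¬φ.

there exists y for all m: NOT(R(y,m))


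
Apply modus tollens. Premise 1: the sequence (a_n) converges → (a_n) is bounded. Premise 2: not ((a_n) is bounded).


Modus tollens: from (P → Q) and ¬Q, infer ¬P.
Q = '(a_n) is bounded' is denied; since P → Q, P must also fail.

Not (the sequence (a_n) converges).


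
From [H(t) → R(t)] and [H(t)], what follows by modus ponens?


Modus ponens: from (P → Q) and P, infer Q.
P = 'H(t)' is asserted, and P → Q holds, so Q follows.

R(t).


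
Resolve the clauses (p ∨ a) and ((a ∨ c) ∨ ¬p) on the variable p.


The clauses contain complementary literals p and ¬p.
Resolution eliminates this pair and disjoins the remaining literals (merging duplicates).

(a ∨ c)


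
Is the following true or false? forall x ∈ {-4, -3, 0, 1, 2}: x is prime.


Evaluate the predicate on each element: -4:False, -3:False, 0:False, 1:False, 2:True.
Counterexample x = -4 fails the predicate.

False


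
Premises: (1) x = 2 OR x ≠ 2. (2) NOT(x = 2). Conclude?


Disjunctive syllogism: from (P ∨ Q) and ¬P, infer Q.
One disjunct, 'x = 2', is ruled out; the other must hold.

x ≠ 2


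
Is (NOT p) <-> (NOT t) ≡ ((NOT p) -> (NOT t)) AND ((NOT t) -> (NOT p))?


Compare truth tables:
p | t | φ | ψ
-------------
F | F | T | T
T | F | F | F
F | T | F | F
T | T | T | T
The columns φ and ψ agree on every row.

Yes, they are logically equivalent.


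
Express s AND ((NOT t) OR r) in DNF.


Step 1: Distribute ∧ over ∨: s ∧ ((¬t) ∨ r) = (s ∧ (¬t)) ∨ (s ∧ r).

(s AND (NOT t)) OR (s AND r)


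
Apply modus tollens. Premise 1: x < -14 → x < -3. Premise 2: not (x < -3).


Modus tollens: from (P → Q) and ¬Q, infer ¬P.
Q = 'x < -3' is denied; since P → Q, P must also fail.

Not (x < -14).


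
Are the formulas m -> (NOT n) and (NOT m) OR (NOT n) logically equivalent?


Compare truth tables:
m | n | φ | ψ
-------------
F | F | T | T
T | F | T | T
F | T | T | T
T | T | F | F
The columns φ and ψ agree on every row.

Yes, they are logically equivalent.


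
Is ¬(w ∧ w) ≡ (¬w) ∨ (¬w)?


Compare truth tables:
w | φ | ψ
---------
F | T | T
T | F | F
The columns φ and ψ agree on every row.

Yes, they are logically equivalent.


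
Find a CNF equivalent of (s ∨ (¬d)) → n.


Step 1: Rewrite as ¬(s ∨ (¬d)) ∨ n = (¬s ∧ ¬(¬d)) ∨ n.
Step 2: Distribute ∨ over ∧.
Step 3: Eliminate any double negations (¬¬X = X).

((¬s) ∨ n) ∧ (d ∨ n)


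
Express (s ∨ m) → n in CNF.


Step 1: Rewrite as ¬(s ∨ m) ∨ n = (¬s ∧ ¬m) ∨ n.
Step 2: Distribute ∨ over ∧.

((¬s) ∨ n) ∧ ((¬m) ∨ n)


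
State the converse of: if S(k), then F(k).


The converse of (P → Q) is (Q → P). It is not in general equivalent to the original.
Here P = 'S(k)' and Q = 'F(k)'.

If F(k), then S(k).


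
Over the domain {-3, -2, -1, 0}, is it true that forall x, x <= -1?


Evaluate the predicate on each element: -3:True, -2:True, -1:True, 0:False.
Counterexample x = 0 fails the predicate.

False


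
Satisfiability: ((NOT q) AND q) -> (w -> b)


Search for a satisfying assignment over {b, q, w}.
Try b=F, q=F, w=F: the formula evaluates to T.
A satisfying assignment exists.

Satisfiable.


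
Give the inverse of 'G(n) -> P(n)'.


The inverse of (P → Q) is (¬P → ¬Q). It is equivalent to the converse, not to the original.
Here P = 'G(n)' and Q = 'P(n)'.

If not (G(n)), then not (P(n)).


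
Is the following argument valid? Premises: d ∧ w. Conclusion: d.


This matches the form of conjunction elimination: the conclusion follows in every model of the premises.

Valid.


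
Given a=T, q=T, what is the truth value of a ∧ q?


Conjunction is true only when both operands are true.
Substitute: a=T, q=T.
T ∧ T evaluates to T.

T


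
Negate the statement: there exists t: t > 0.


¬(for all x: φ) = there exists x: ¬φ, and ¬(there exists x: φ) = for all x: ¬φ.
Apply to the existential statement.

for all t: NOT(t > 0)


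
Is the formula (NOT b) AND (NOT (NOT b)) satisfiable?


Check all 2 assignments over {b}:
b | φ
-----
F | F
T | F
No assignment makes the formula true.

Unsatisfiable.


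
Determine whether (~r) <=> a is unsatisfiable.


Truth table over {a, r}:
a | r | φ
---------
False | False | False
True | False | True
False | True | True
True | True | False
Satisfying assignment at row 2: a=True, r=False gives True.

No, it is not a contradiction.


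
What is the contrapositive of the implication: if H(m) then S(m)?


The contrapositive of (P → Q) is (¬Q → ¬P); it is logically equivalent to the original.
Here P = 'H(m)' and Q = 'S(m)'.

If not (S(m)), then not (H(m)).


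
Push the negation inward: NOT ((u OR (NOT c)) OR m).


De Morgan: the negation of a disjunction is the conjunction of the negations.
Distribute NOT across OR, flipping it to AND, and negate each literal.

((NOT u) AND c) AND (NOT m)


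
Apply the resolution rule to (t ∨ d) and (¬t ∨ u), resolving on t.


The clauses contain complementary literals t and ¬t.
Resolution eliminates this pair and disjoins the remaining literals (merging duplicates).

(d ∨ u)


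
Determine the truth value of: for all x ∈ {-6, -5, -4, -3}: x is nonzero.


Evaluate the predicate on each element: -6:T, -5:T, -4:T, -3:T.
Every element satisfies the predicate.

T


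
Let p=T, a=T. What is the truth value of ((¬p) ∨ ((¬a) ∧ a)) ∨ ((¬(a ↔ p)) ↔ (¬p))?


Substitute p=T, a=T:
¬p = F
¬a = F
(¬a) ∧ a = F ∧ T = F
(¬p) ∨ ((¬a) ∧ a) = F ∨ F = F
a ↔ p = T ↔ T = T
¬(a ↔ p) = F
¬p = F
(¬(a ↔ p)) ↔ (¬p) = F ↔ F = T
((¬p) ∨ ((¬a) ∧ a)) ∨ ((¬(a ↔ p)) ↔ (¬p)) = F ∨ T = T

T


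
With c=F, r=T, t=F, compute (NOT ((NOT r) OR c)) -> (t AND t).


Substitute c=F, r=T, t=F:
NOT r = F
(NOT r) OR c = F OR F = F
NOT ((NOT r) OR c) = T
t AND t = F AND F = F
(NOT ((NOT r) OR c)) -> (t AND t) = T -> F = F

F


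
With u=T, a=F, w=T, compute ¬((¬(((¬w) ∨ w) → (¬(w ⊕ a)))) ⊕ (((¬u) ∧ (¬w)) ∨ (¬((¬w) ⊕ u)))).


Substitute u=T, a=F, w=T:
… (earlier sub-steps elided)
¬(((¬w) ∨ w) → (¬(w ⊕ a))) = T
¬u = F
¬w = F
(¬u) ∧ (¬w) = F ∧ F = F
¬w = F
(¬w) ⊕ u = F ⊕ T = T
¬((¬w) ⊕ u) = F
((¬u) ∧ (¬w)) ∨ (¬((¬w) ⊕ u)) = F ∨ F = F
(¬(((¬w) ∨ w) → (¬(w ⊕ a)))) ⊕ (((¬u) ∧ (¬w)) ∨ (¬((¬w) ⊕ u))) = T ⊕ F = T
¬((¬(((¬w) ∨ w) → (¬(w ⊕ a)))) ⊕ (((¬u) ∧ (¬w)) ∨ (¬((¬w) ⊕ u)))) = F

F


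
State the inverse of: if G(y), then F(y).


The inverse of (P → Q) is (¬P → ¬Q). It is equivalent to the converse, not to the original.
Here P = 'G(y)' and Q = 'F(y)'.

If not (G(y)), then not (F(y)).


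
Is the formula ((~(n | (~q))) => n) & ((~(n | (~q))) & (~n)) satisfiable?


Check all 4 assignments over {n, q}:
n | q | φ
---------
False | False | False
True | False | False
False | True | False
True | True | False
No assignment makes the formula true.

Unsatisfiable.


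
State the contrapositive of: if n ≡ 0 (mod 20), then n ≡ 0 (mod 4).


The contrapositive of (P → Q) is (¬Q → ¬P); it is logically equivalent to the original.
Here P = 'n ≡ 0 (mod 20)' and Q = 'n ≡ 0 (mod 4)'.

If not (n ≡ 0 (mod 4)), then not (n ≡ 0 (mod 20)).


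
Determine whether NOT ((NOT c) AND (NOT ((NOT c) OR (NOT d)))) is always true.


Build the truth table over {c, d}:
c | d | φ
---------
F | F | T
T | F | T
F | T | T
T | T | T
Every row evaluates to true.

Yes, it is a tautology.


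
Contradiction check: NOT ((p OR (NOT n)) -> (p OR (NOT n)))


Truth table over {n, p}:
n | p | φ
---------
F | F | F
T | F | F
F | T | F
T | T | F
Every row is false.

Yes, it is a contradiction.


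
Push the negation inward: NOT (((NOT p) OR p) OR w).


De Morgan: the negation of a disjunction is the conjunction of the negations.
Distribute NOT across OR, flipping it to AND, and negate each literal.

(p AND (NOT p)) AND (NOT w)


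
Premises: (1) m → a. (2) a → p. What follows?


Hypothetical syllogism: from (P → Q) and (Q → R), infer (P → R).
Chain the two implications through the shared middle term 'a'.

m → p


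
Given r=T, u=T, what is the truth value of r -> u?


Implication is false only when antecedent is true and consequent is false.
Substitute: r=T, u=T.
T -> T evaluates to T.

T


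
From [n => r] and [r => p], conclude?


Hypothetical syllogism: from (P → Q) and (Q → R), infer (P → R).
Chain the two implications through the shared middle term 'r'.

n => p


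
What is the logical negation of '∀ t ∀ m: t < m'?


Negation flips each quantifier (∀↔∃) and negates the inner predicate.
¬(∀ t ∀ m: φ) = ∃ t ∃ m: ¬φ.

∃ t ∃ m: ¬(t < m)


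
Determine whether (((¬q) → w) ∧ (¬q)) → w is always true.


Build the truth table over {q, w}:
q | w | φ
---------
F | F | T
T | F | T
F | T | T
T | T | T
Every row evaluates to true.

Yes, it is a tautology.


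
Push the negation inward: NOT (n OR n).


De Morgan: the negation of a disjunction is the conjunction of the negations.
Distribute NOT across OR, flipping it to AND, and negate each literal.

(NOT n) AND (NOT n)


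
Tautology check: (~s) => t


Build the truth table over {s, t}:
s | t | φ
---------
False | False | False
True | False | True
False | True | True
True | True | True
Counterexample at row 1: with s=False, t=False, the formula is False.

No, it is not a tautology.


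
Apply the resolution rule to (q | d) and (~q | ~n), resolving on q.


The clauses contain complementary literals q and ~q.
Resolution eliminates this pair and disjoins the remaining literals (merging duplicates).

(d | ~n)


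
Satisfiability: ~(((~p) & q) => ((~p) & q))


Check all 4 assignments over {p, q}:
p | q | φ
---------
False | False | False
True | False | False
False | True | False
True | True | False
No assignment makes the formula true.

Unsatisfiable.


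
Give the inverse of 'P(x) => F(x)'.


The inverse of (P → Q) is (¬P → ¬Q). It is equivalent to the converse, not to the original.
Here P = 'P(x)' and Q = 'F(x)'.

If not (P(x)), then not (F(x)).


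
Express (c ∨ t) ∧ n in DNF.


Step 1: Distribute ∧ over ∨: (c ∨ t) ∧ n = (c ∧ n) ∨ (t ∧ n).

(c ∧ n) ∨ (t ∧ n)


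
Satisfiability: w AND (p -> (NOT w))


Search for a satisfying assignment over {p, w}.
Try p=F, w=T: the formula evaluates to T.
A satisfying assignment exists.

Satisfiable.
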